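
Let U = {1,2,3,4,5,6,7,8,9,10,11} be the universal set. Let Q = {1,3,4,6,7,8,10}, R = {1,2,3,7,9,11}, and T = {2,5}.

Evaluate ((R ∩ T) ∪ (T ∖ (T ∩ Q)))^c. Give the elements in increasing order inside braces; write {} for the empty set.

R ∩ T = {2}
T ∩ Q = {}
T ∖ (T ∩ Q) = {2,5}
(R ∩ T) ∪ (T ∖ (T ∩ Q)) = {2,5}
((R ∩ T) ∪ (T ∖ (T ∩ Q)))^c = {1,3,4,6,7,8,9,10,11}

{1,3,4,6,7,8,9,10,11}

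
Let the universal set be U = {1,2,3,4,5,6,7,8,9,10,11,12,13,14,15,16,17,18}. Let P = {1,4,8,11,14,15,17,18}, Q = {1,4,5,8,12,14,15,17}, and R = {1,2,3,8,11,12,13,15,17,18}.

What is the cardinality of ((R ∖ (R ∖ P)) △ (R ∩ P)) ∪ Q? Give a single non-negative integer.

8

R ∖ P = {2,3,12,13}
R ∖ (R ∖ P) = {1,8,11,15,17,18}
R ∩ P = {1,8,11,15,17,18}
(R ∖ (R ∖ P)) △ (R ∩ P) = {}
((R ∖ (R ∖ P)) △ (R ∩ P)) ∪ Q = {1,4,5,8,12,14,15,17}
|((R ∖ (R ∖ P)) △ (R ∩ P)) ∪ Q| = 8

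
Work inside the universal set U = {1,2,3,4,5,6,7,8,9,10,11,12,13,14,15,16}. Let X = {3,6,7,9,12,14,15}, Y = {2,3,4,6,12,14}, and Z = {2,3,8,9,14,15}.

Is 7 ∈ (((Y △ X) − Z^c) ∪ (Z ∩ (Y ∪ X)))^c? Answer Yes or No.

Yes

7 ∉ Y and 7 ∈ X, so 7 ∈ Y △ X
7 ∉ Z, so 7 ∈ Z^c
7 ∈ (Y △ X) and 7 ∈ Z^c, so 7 ∉ (Y △ X) − Z^c
7 ∉ Y and 7 ∈ X, so 7 ∈ Y ∪ X
7 ∉ Z and 7 ∈ (Y ∪ X), so 7 ∉ Z ∩ (Y ∪ X)
7 ∉ ((Y △ X) − Z^c) and 7 ∉ (Z ∩ (Y ∪ X)), so 7 ∉ ((Y △ X) − Z^c) ∪ (Z ∩ (Y ∪ X))
7 ∈ (((Y △ X) − Z^c) ∪ (Z ∩ (Y ∪ X)))^c since 7 ∉ (((Y △ X) − Z^c) ∪ (Z ∩ (Y ∪ X)))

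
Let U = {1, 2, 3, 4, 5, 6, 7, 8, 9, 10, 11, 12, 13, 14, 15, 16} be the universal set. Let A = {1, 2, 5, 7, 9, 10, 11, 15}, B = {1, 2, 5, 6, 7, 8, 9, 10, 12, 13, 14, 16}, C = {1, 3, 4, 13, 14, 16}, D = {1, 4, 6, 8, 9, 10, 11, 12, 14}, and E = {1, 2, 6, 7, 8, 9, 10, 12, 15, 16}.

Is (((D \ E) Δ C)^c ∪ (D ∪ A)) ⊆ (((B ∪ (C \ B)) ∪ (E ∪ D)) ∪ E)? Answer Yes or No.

Yes

D \ E = {4, 11, 14}
(D \ E) Δ C = {1, 3, 11, 13, 16}
((D \ E) Δ C)^c = {2, 4, 5, 6, 7, 8, 9, 10, 12, 14, 15}
D ∪ A = {1, 2, 4, 5, 6, 7, 8, 9, 10, 11, 12, 14, 15}
((D \ E) Δ C)^c ∪ (D ∪ A) = {1, 2, 4, 5, 6, 7, 8, 9, 10, 11, 12, 14, 15}
C \ B = {3, 4}
B ∪ (C \ B) = {1, 2, 3, 4, 5, 6, 7, 8, 9, 10, 12, 13, 14, 16}
E ∪ D = {1, 2, 4, 6, 7, 8, 9, 10, 11, 12, 14, 15, 16}
(B ∪ (C \ B)) ∪ (E ∪ D) = {1, 2, 3, 4, 5, 6, 7, 8, 9, 10, 11, 12, 13, 14, 15, 16}
((B ∪ (C \ B)) ∪ (E ∪ D)) ∪ E = {1, 2, 3, 4, 5, 6, 7, 8, 9, 10, 11, 12, 13, 14, 15, 16}
Every element of {1, 2, 4, 5, 6, 7, 8, 9, 10, 11, 12, 14, 15} is in {1, 2, 3, 4, 5, 6, 7, 8, 9, 10, 11, 12, 13, 14, 15, 16}, so ((D \ E) Δ C)^c ∪ (D ∪ A) ⊆ ((B ∪ (C \ B)) ∪ (E ∪ D)) ∪ E.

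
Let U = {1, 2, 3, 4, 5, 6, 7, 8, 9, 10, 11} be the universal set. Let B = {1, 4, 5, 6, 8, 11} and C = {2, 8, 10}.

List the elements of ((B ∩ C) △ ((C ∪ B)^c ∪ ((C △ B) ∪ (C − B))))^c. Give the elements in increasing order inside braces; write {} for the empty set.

B ∩ C = {8}
C ∪ B = {1, 2, 4, 5, 6, 8, 10, 11}
(C ∪ B)^c = {3, 7, 9}
C △ B = {1, 2, 4, 5, 6, 10, 11}
C − B = {2, 10}
(C △ B) ∪ (C − B) = {1, 2, 4, 5, 6, 10, 11}
(C ∪ B)^c ∪ ((C △ B) ∪ (C − B)) = {1, 2, 3, 4, 5, 6, 7, 9, 10, 11}
(B ∩ C) △ ((C ∪ B)^c ∪ ((C △ B) ∪ (C − B))) = {1, 2, 3, 4, 5, 6, 7, 8, 9, 10, 11}
((B ∩ C) △ ((C ∪ B)^c ∪ ((C △ B) ∪ (C − B))))^c = {}

{}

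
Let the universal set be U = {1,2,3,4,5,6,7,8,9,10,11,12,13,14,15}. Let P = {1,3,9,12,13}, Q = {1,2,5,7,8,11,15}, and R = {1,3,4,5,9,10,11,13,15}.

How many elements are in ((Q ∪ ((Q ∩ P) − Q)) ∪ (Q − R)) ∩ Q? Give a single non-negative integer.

7

Q ∩ P = {1}
(Q ∩ P) − Q = {}
Q ∪ ((Q ∩ P) − Q) = {1,2,5,7,8,11,15}
Q − R = {2,7,8}
(Q ∪ ((Q ∩ P) − Q)) ∪ (Q − R) = {1,2,5,7,8,11,15}
((Q ∪ ((Q ∩ P) − Q)) ∪ (Q − R)) ∩ Q = {1,2,5,7,8,11,15}
|((Q ∪ ((Q ∩ P) − Q)) ∪ (Q − R)) ∩ Q| = 7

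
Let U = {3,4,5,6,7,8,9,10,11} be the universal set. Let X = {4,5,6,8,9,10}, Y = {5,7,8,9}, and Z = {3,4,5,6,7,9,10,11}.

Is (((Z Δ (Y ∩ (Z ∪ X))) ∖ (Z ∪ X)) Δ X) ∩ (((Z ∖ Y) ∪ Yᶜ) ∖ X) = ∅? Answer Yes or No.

Yes

Z ∪ X = {3,4,5,6,7,8,9,10,11}
Y ∩ (Z ∪ X) = {5,7,8,9}
Z Δ (Y ∩ (Z ∪ X)) = {3,4,6,8,10,11}
(Z Δ (Y ∩ (Z ∪ X))) ∖ (Z ∪ X) = {}
((Z Δ (Y ∩ (Z ∪ X))) ∖ (Z ∪ X)) Δ X = {4,5,6,8,9,10}
Z ∖ Y = {3,4,6,10,11}
Yᶜ = {3,4,6,10,11}
(Z ∖ Y) ∪ Yᶜ = {3,4,6,10,11}
((Z ∖ Y) ∪ Yᶜ) ∖ X = {3,11}
{4,5,6,8,9,10} and {3,11} share no elements.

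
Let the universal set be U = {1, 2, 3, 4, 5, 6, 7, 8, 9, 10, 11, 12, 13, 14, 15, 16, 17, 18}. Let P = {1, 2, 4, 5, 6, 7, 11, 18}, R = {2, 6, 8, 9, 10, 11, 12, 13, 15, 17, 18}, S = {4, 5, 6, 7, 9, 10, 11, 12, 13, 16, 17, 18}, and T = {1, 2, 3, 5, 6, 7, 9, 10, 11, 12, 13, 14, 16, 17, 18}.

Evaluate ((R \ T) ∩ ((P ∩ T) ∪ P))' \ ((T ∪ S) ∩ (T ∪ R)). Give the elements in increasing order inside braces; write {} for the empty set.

{4, 8, 15}

R \ T = {8, 15}
P ∩ T = {1, 2, 5, 6, 7, 11, 18}
(P ∩ T) ∪ P = {1, 2, 4, 5, 6, 7, 11, 18}
(R \ T) ∩ ((P ∩ T) ∪ P) = {}
((R \ T) ∩ ((P ∩ T) ∪ P))' = {1, 2, 3, 4, 5, 6, 7, 8, 9, 10, 11, 12, 13, 14, 15, 16, 17, 18}
T ∪ S = {1, 2, 3, 4, 5, 6, 7, 9, 10, 11, 12, 13, 14, 16, 17, 18}
T ∪ R = {1, 2, 3, 5, 6, 7, 8, 9, 10, 11, 12, 13, 14, 15, 16, 17, 18}
(T ∪ S) ∩ (T ∪ R) = {1, 2, 3, 5, 6, 7, 9, 10, 11, 12, 13, 14, 16, 17, 18}
((R \ T) ∩ ((P ∩ T) ∪ P))' \ ((T ∪ S) ∩ (T ∪ R)) = {4, 8, 15}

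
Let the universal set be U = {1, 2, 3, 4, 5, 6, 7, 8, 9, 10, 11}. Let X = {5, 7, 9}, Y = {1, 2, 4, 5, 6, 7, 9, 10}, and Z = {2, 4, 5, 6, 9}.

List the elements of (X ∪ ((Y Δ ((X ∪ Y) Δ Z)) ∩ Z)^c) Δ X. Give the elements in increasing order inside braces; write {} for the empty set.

{1, 3, 8, 10, 11}

X ∪ Y = {1, 2, 4, 5, 6, 7, 9, 10}
(X ∪ Y) Δ Z = {1, 7, 10}
Y Δ ((X ∪ Y) Δ Z) = {2, 4, 5, 6, 9}
(Y Δ ((X ∪ Y) Δ Z)) ∩ Z = {2, 4, 5, 6, 9}
((Y Δ ((X ∪ Y) Δ Z)) ∩ Z)^c = {1, 3, 7, 8, 10, 11}
X ∪ ((Y Δ ((X ∪ Y) Δ Z)) ∩ Z)^c = {1, 3, 5, 7, 8, 9, 10, 11}
(X ∪ ((Y Δ ((X ∪ Y) Δ Z)) ∩ Z)^c) Δ X = {1, 3, 8, 10, 11}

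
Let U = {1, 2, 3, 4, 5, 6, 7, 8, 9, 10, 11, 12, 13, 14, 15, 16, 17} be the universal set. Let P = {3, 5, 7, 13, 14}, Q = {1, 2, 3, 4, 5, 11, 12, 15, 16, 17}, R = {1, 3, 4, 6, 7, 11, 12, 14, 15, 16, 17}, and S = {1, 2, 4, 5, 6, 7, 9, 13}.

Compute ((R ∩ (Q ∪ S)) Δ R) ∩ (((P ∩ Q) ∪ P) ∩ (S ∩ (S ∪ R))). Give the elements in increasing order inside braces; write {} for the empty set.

{}

Q ∪ S = {1, 2, 3, 4, 5, 6, 7, 9, 11, 12, 13, 15, 16, 17}
R ∩ (Q ∪ S) = {1, 3, 4, 6, 7, 11, 12, 15, 16, 17}
(R ∩ (Q ∪ S)) Δ R = {14}
P ∩ Q = {3, 5}
(P ∩ Q) ∪ P = {3, 5, 7, 13, 14}
S ∪ R = {1, 2, 3, 4, 5, 6, 7, 9, 11, 12, 13, 14, 15, 16, 17}
S ∩ (S ∪ R) = {1, 2, 4, 5, 6, 7, 9, 13}
((P ∩ Q) ∪ P) ∩ (S ∩ (S ∪ R)) = {5, 7, 13}
((R ∩ (Q ∪ S)) Δ R) ∩ (((P ∩ Q) ∪ P) ∩ (S ∩ (S ∪ R))) = {}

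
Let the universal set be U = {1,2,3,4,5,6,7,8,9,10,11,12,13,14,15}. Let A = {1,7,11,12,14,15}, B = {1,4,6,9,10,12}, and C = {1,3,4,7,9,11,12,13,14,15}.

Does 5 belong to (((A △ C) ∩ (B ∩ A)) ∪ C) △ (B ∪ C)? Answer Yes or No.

5 ∉ A and 5 ∉ C, so 5 ∉ A △ C
5 ∉ B and 5 ∉ A, so 5 ∉ B ∩ A
5 ∉ (A △ C) and 5 ∉ (B ∩ A), so 5 ∉ (A △ C) ∩ (B ∩ A)
5 ∉ ((A △ C) ∩ (B ∩ A)) and 5 ∉ C, so 5 ∉ ((A △ C) ∩ (B ∩ A)) ∪ C
5 ∉ B and 5 ∉ C, so 5 ∉ B ∪ C
5 ∉ (((A △ C) ∩ (B ∩ A)) ∪ C) and 5 ∉ (B ∪ C), so 5 ∉ (((A △ C) ∩ (B ∩ A)) ∪ C) △ (B ∪ C)

No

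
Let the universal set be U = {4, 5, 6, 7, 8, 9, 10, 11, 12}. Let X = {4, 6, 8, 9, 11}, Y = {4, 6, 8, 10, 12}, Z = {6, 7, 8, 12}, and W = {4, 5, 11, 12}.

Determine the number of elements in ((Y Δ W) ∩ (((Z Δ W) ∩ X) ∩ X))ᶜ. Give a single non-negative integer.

6

Y Δ W = {5, 6, 8, 10, 11}
Z Δ W = {4, 5, 6, 7, 8, 11}
(Z Δ W) ∩ X = {4, 6, 8, 11}
((Z Δ W) ∩ X) ∩ X = {4, 6, 8, 11}
(Y Δ W) ∩ (((Z Δ W) ∩ X) ∩ X) = {6, 8, 11}
((Y Δ W) ∩ (((Z Δ W) ∩ X) ∩ X))ᶜ = {4, 5, 7, 9, 10, 12}
|((Y Δ W) ∩ (((Z Δ W) ∩ X) ∩ X))ᶜ| = 6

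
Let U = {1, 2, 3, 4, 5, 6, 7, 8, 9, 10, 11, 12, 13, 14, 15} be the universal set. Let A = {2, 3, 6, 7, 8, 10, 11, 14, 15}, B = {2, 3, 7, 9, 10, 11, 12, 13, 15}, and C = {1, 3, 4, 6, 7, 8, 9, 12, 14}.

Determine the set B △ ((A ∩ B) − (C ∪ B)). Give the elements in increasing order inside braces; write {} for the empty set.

A ∩ B = {2, 3, 7, 10, 11, 15}
C ∪ B = {1, 2, 3, 4, 6, 7, 8, 9, 10, 11, 12, 13, 14, 15}
(A ∩ B) − (C ∪ B) = {}
B △ ((A ∩ B) − (C ∪ B)) = {2, 3, 7, 9, 10, 11, 12, 13, 15}

{2, 3, 7, 9, 10, 11, 12, 13, 15}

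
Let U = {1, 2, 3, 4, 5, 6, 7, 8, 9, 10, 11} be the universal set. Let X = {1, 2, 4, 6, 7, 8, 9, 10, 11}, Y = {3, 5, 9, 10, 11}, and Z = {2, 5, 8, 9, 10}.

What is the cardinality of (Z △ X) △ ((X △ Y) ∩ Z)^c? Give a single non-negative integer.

Z △ X = {1, 4, 5, 6, 7, 11}
X △ Y = {1, 2, 3, 4, 5, 6, 7, 8}
(X △ Y) ∩ Z = {2, 5, 8}
((X △ Y) ∩ Z)^c = {1, 3, 4, 6, 7, 9, 10, 11}
(Z △ X) △ ((X △ Y) ∩ Z)^c = {3, 5, 9, 10}
|(Z △ X) △ ((X △ Y) ∩ Z)^c| = 4

4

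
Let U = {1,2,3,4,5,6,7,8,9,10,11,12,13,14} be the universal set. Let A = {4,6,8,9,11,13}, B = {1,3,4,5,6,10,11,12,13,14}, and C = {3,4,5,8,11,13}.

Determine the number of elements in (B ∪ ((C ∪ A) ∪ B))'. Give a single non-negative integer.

C ∪ A = {3,4,5,6,8,9,11,13}
(C ∪ A) ∪ B = {1,3,4,5,6,8,9,10,11,12,13,14}
B ∪ ((C ∪ A) ∪ B) = {1,3,4,5,6,8,9,10,11,12,13,14}
(B ∪ ((C ∪ A) ∪ B))' = {2,7}
|(B ∪ ((C ∪ A) ∪ B))'| = 2

2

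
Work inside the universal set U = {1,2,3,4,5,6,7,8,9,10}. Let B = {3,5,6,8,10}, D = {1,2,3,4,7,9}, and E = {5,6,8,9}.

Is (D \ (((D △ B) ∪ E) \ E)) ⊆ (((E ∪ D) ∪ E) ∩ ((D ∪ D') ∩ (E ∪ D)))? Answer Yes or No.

Yes

D △ B = {1,2,4,5,6,7,8,9,10}
(D △ B) ∪ E = {1,2,4,5,6,7,8,9,10}
((D △ B) ∪ E) \ E = {1,2,4,7,10}
D \ (((D △ B) ∪ E) \ E) = {3,9}
E ∪ D = {1,2,3,4,5,6,7,8,9}
(E ∪ D) ∪ E = {1,2,3,4,5,6,7,8,9}
D' = {5,6,8,10}
D ∪ D' = {1,2,3,4,5,6,7,8,9,10}
(D ∪ D') ∩ (E ∪ D) = {1,2,3,4,5,6,7,8,9}
((E ∪ D) ∪ E) ∩ ((D ∪ D') ∩ (E ∪ D)) = {1,2,3,4,5,6,7,8,9}
Every element of {3,9} is in {1,2,3,4,5,6,7,8,9}, so D \ (((D △ B) ∪ E) \ E) ⊆ ((E ∪ D) ∪ E) ∩ ((D ∪ D') ∩ (E ∪ D)).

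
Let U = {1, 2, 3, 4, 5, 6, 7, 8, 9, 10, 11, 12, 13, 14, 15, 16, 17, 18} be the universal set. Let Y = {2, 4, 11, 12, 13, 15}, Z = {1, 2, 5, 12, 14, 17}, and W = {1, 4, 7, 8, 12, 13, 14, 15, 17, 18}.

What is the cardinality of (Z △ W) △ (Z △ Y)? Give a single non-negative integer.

Z △ W = {2, 4, 5, 7, 8, 13, 15, 18}
Z △ Y = {1, 4, 5, 11, 13, 14, 15, 17}
(Z △ W) △ (Z △ Y) = {1, 2, 7, 8, 11, 14, 17, 18}
|(Z △ W) △ (Z △ Y)| = 8

8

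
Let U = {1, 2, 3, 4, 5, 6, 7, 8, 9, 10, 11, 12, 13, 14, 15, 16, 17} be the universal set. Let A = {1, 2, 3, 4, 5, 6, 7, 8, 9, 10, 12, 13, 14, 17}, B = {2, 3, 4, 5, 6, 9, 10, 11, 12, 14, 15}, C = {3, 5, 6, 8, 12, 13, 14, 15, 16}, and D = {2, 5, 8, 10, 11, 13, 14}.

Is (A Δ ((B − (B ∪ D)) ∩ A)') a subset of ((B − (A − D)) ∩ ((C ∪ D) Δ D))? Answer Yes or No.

B ∪ D = {2, 3, 4, 5, 6, 8, 9, 10, 11, 12, 13, 14, 15}
B − (B ∪ D) = {}
(B − (B ∪ D)) ∩ A = {}
((B − (B ∪ D)) ∩ A)' = {1, 2, 3, 4, 5, 6, 7, 8, 9, 10, 11, 12, 13, 14, 15, 16, 17}
A Δ ((B − (B ∪ D)) ∩ A)' = {11, 15, 16}
A − D = {1, 3, 4, 6, 7, 9, 12, 17}
B − (A − D) = {2, 5, 10, 11, 14, 15}
C ∪ D = {2, 3, 5, 6, 8, 10, 11, 12, 13, 14, 15, 16}
(C ∪ D) Δ D = {3, 6, 12, 15, 16}
(B − (A − D)) ∩ ((C ∪ D) Δ D) = {15}
11 ∈ A Δ ((B − (B ∪ D)) ∩ A)' but 11 ∉ (B − (A − D)) ∩ ((C ∪ D) Δ D), so the inclusion fails.

No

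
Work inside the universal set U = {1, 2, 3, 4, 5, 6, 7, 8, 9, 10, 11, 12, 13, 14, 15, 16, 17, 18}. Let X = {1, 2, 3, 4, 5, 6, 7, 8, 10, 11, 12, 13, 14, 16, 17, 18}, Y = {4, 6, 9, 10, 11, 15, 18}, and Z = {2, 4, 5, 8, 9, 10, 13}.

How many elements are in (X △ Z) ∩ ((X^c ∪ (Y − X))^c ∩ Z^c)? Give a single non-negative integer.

X △ Z = {1, 3, 6, 7, 9, 11, 12, 14, 16, 17, 18}
X^c = {9, 15}
Y − X = {9, 15}
X^c ∪ (Y − X) = {9, 15}
(X^c ∪ (Y − X))^c = {1, 2, 3, 4, 5, 6, 7, 8, 10, 11, 12, 13, 14, 16, 17, 18}
Z^c = {1, 3, 6, 7, 11, 12, 14, 15, 16, 17, 18}
(X^c ∪ (Y − X))^c ∩ Z^c = {1, 3, 6, 7, 11, 12, 14, 16, 17, 18}
(X △ Z) ∩ ((X^c ∪ (Y − X))^c ∩ Z^c) = {1, 3, 6, 7, 11, 12, 14, 16, 17, 18}
|(X △ Z) ∩ ((X^c ∪ (Y − X))^c ∩ Z^c)| = 10

10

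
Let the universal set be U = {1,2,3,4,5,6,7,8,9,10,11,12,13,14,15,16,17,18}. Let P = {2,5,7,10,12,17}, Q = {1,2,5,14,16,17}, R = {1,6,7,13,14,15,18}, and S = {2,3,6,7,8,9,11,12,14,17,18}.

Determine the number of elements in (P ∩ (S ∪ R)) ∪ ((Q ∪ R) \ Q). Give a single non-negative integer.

8

S ∪ R = {1,2,3,6,7,8,9,11,12,13,14,15,17,18}
P ∩ (S ∪ R) = {2,7,12,17}
Q ∪ R = {1,2,5,6,7,13,14,15,16,17,18}
(Q ∪ R) \ Q = {6,7,13,15,18}
(P ∩ (S ∪ R)) ∪ ((Q ∪ R) \ Q) = {2,6,7,12,13,15,17,18}
|(P ∩ (S ∪ R)) ∪ ((Q ∪ R) \ Q)| = 8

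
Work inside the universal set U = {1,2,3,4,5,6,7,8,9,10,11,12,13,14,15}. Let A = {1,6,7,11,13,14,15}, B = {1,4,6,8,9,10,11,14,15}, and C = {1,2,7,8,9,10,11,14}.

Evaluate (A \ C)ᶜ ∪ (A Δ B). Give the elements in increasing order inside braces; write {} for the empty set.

{1,2,3,4,5,7,8,9,10,11,12,13,14}

A \ C = {6,13,15}
(A \ C)ᶜ = {1,2,3,4,5,7,8,9,10,11,12,14}
A Δ B = {4,7,8,9,10,13}
(A \ C)ᶜ ∪ (A Δ B) = {1,2,3,4,5,7,8,9,10,11,12,13,14}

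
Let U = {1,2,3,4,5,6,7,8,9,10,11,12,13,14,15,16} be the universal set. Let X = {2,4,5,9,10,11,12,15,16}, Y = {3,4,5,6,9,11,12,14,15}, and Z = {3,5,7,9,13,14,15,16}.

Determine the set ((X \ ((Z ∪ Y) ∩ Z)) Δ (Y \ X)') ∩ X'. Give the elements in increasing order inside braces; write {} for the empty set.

Z ∪ Y = {3,4,5,6,7,9,11,12,13,14,15,16}
(Z ∪ Y) ∩ Z = {3,5,7,9,13,14,15,16}
X \ ((Z ∪ Y) ∩ Z) = {2,4,10,11,12}
Y \ X = {3,6,14}
(Y \ X)' = {1,2,4,5,7,8,9,10,11,12,13,15,16}
(X \ ((Z ∪ Y) ∩ Z)) Δ (Y \ X)' = {1,5,7,8,9,13,15,16}
X' = {1,3,6,7,8,13,14}
((X \ ((Z ∪ Y) ∩ Z)) Δ (Y \ X)') ∩ X' = {1,7,8,13}

{1,7,8,13}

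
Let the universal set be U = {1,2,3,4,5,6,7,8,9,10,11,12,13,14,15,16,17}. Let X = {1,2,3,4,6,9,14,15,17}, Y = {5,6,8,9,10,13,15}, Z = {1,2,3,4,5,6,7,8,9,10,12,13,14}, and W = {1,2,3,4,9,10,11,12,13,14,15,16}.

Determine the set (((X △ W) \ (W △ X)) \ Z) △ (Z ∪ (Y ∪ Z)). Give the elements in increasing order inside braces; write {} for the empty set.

X △ W = {6,10,11,12,13,16,17}
W △ X = {6,10,11,12,13,16,17}
(X △ W) \ (W △ X) = {}
((X △ W) \ (W △ X)) \ Z = {}
Y ∪ Z = {1,2,3,4,5,6,7,8,9,10,12,13,14,15}
Z ∪ (Y ∪ Z) = {1,2,3,4,5,6,7,8,9,10,12,13,14,15}
(((X △ W) \ (W △ X)) \ Z) △ (Z ∪ (Y ∪ Z)) = {1,2,3,4,5,6,7,8,9,10,12,13,14,15}

{1,2,3,4,5,6,7,8,9,10,12,13,14,15}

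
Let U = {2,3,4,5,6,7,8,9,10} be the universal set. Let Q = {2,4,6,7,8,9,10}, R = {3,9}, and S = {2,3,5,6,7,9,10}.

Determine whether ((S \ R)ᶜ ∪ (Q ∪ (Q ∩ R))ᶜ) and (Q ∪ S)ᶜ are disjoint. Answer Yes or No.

S \ R = {2,5,6,7,10}
(S \ R)ᶜ = {3,4,8,9}
Q ∩ R = {9}
Q ∪ (Q ∩ R) = {2,4,6,7,8,9,10}
(Q ∪ (Q ∩ R))ᶜ = {3,5}
(S \ R)ᶜ ∪ (Q ∪ (Q ∩ R))ᶜ = {3,4,5,8,9}
Q ∪ S = {2,3,4,5,6,7,8,9,10}
(Q ∪ S)ᶜ = {}
{3,4,5,8,9} and {} share no elements.

Yes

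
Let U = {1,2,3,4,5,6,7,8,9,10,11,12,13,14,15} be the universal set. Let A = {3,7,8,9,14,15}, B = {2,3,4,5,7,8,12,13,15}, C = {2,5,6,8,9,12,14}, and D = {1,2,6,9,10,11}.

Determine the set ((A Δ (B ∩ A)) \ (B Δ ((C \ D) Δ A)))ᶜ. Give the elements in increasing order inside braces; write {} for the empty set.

{1,2,3,4,5,6,7,8,9,10,11,12,13,15}

B ∩ A = {3,7,8,15}
A Δ (B ∩ A) = {9,14}
C \ D = {5,8,12,14}
(C \ D) Δ A = {3,5,7,9,12,15}
B Δ ((C \ D) Δ A) = {2,4,8,9,13}
(A Δ (B ∩ A)) \ (B Δ ((C \ D) Δ A)) = {14}
((A Δ (B ∩ A)) \ (B Δ ((C \ D) Δ A)))ᶜ = {1,2,3,4,5,6,7,8,9,10,11,12,13,15}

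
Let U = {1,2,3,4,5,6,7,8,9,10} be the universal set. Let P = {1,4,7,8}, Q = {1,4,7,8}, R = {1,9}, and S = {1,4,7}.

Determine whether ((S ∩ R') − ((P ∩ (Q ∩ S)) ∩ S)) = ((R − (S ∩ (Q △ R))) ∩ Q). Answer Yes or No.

R' = {2,3,4,5,6,7,8,10}
S ∩ R' = {4,7}
Q ∩ S = {1,4,7}
P ∩ (Q ∩ S) = {1,4,7}
(P ∩ (Q ∩ S)) ∩ S = {1,4,7}
(S ∩ R') − ((P ∩ (Q ∩ S)) ∩ S) = {}
Q △ R = {4,7,8,9}
S ∩ (Q △ R) = {4,7}
R − (S ∩ (Q △ R)) = {1,9}
(R − (S ∩ (Q △ R))) ∩ Q = {1}
1 ∈ (R − (S ∩ (Q △ R))) ∩ Q but 1 ∉ (S ∩ R') − ((P ∩ (Q ∩ S)) ∩ S), so they differ.

No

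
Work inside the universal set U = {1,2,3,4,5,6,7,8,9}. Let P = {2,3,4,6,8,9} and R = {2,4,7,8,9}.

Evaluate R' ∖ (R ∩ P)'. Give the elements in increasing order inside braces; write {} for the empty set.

R' = {1,3,5,6}
R ∩ P = {2,4,8,9}
(R ∩ P)' = {1,3,5,6,7}
R' ∖ (R ∩ P)' = {}

{}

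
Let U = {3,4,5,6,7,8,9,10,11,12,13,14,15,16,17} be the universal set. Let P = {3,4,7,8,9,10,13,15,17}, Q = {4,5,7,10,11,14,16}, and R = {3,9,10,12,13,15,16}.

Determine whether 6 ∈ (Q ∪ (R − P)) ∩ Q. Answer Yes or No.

6 ∉ R and 6 ∉ P, so 6 ∉ R − P
6 ∉ Q and 6 ∉ (R − P), so 6 ∉ Q ∪ (R − P)
6 ∉ (Q ∪ (R − P)) and 6 ∉ Q, so 6 ∉ (Q ∪ (R − P)) ∩ Q

No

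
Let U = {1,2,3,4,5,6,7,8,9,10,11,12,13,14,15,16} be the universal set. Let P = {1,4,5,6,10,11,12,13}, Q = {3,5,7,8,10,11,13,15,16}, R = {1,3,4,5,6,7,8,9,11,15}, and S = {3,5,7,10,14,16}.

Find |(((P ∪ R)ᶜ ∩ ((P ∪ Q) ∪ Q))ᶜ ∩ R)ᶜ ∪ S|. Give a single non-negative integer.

P ∪ R = {1,3,4,5,6,7,8,9,10,11,12,13,15}
(P ∪ R)ᶜ = {2,14,16}
P ∪ Q = {1,3,4,5,6,7,8,10,11,12,13,15,16}
(P ∪ Q) ∪ Q = {1,3,4,5,6,7,8,10,11,12,13,15,16}
(P ∪ R)ᶜ ∩ ((P ∪ Q) ∪ Q) = {16}
((P ∪ R)ᶜ ∩ ((P ∪ Q) ∪ Q))ᶜ = {1,2,3,4,5,6,7,8,9,10,11,12,13,14,15}
((P ∪ R)ᶜ ∩ ((P ∪ Q) ∪ Q))ᶜ ∩ R = {1,3,4,5,6,7,8,9,11,15}
(((P ∪ R)ᶜ ∩ ((P ∪ Q) ∪ Q))ᶜ ∩ R)ᶜ = {2,10,12,13,14,16}
(((P ∪ R)ᶜ ∩ ((P ∪ Q) ∪ Q))ᶜ ∩ R)ᶜ ∪ S = {2,3,5,7,10,12,13,14,16}
|(((P ∪ R)ᶜ ∩ ((P ∪ Q) ∪ Q))ᶜ ∩ R)ᶜ ∪ S| = 9

9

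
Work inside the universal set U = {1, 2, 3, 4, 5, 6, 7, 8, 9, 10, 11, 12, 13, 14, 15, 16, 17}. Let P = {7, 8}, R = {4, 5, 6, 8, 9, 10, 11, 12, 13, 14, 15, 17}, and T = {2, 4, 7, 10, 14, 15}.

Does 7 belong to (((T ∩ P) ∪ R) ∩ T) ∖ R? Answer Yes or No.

7 ∈ T and 7 ∈ P, so 7 ∈ T ∩ P
7 ∈ (T ∩ P) and 7 ∉ R, so 7 ∈ (T ∩ P) ∪ R
7 ∈ ((T ∩ P) ∪ R) and 7 ∈ T, so 7 ∈ ((T ∩ P) ∪ R) ∩ T
7 ∈ (((T ∩ P) ∪ R) ∩ T) and 7 ∉ R, so 7 ∈ (((T ∩ P) ∪ R) ∩ T) ∖ R

Yes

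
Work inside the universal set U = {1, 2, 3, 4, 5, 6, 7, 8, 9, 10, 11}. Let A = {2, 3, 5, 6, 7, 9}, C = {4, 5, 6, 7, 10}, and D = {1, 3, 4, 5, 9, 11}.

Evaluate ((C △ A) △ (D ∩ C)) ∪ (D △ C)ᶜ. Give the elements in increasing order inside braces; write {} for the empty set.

{2, 3, 4, 5, 8, 9, 10}

C △ A = {2, 3, 4, 9, 10}
D ∩ C = {4, 5}
(C △ A) △ (D ∩ C) = {2, 3, 5, 9, 10}
D △ C = {1, 3, 6, 7, 9, 10, 11}
(D △ C)ᶜ = {2, 4, 5, 8}
((C △ A) △ (D ∩ C)) ∪ (D △ C)ᶜ = {2, 3, 4, 5, 8, 9, 10}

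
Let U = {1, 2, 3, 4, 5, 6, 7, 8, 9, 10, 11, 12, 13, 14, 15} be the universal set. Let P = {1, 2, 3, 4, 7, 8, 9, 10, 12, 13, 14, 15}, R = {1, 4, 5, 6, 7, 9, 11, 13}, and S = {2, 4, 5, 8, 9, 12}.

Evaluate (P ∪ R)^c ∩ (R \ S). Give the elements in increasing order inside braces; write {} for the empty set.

{}

P ∪ R = {1, 2, 3, 4, 5, 6, 7, 8, 9, 10, 11, 12, 13, 14, 15}
(P ∪ R)^c = {}
R \ S = {1, 6, 7, 11, 13}
(P ∪ R)^c ∩ (R \ S) = {}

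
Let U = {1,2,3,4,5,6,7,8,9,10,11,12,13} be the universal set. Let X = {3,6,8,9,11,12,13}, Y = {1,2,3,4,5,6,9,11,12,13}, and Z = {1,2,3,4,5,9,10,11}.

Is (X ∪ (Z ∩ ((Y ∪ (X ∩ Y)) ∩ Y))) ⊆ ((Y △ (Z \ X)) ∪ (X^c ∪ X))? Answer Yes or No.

Yes

X ∩ Y = {3,6,9,11,12,13}
Y ∪ (X ∩ Y) = {1,2,3,4,5,6,9,11,12,13}
(Y ∪ (X ∩ Y)) ∩ Y = {1,2,3,4,5,6,9,11,12,13}
Z ∩ ((Y ∪ (X ∩ Y)) ∩ Y) = {1,2,3,4,5,9,11}
X ∪ (Z ∩ ((Y ∪ (X ∩ Y)) ∩ Y)) = {1,2,3,4,5,6,8,9,11,12,13}
Z \ X = {1,2,4,5,10}
Y △ (Z \ X) = {3,6,9,10,11,12,13}
X^c = {1,2,4,5,7,10}
X^c ∪ X = {1,2,3,4,5,6,7,8,9,10,11,12,13}
(Y △ (Z \ X)) ∪ (X^c ∪ X) = {1,2,3,4,5,6,7,8,9,10,11,12,13}
Every element of {1,2,3,4,5,6,8,9,11,12,13} is in {1,2,3,4,5,6,7,8,9,10,11,12,13}, so X ∪ (Z ∩ ((Y ∪ (X ∩ Y)) ∩ Y)) ⊆ (Y △ (Z \ X)) ∪ (X^c ∪ X).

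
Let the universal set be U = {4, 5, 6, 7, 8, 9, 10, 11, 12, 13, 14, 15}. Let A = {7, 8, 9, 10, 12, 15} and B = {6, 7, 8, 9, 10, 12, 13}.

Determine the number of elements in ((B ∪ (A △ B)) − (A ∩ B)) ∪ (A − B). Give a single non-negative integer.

3

A △ B = {6, 13, 15}
B ∪ (A △ B) = {6, 7, 8, 9, 10, 12, 13, 15}
A ∩ B = {7, 8, 9, 10, 12}
(B ∪ (A △ B)) − (A ∩ B) = {6, 13, 15}
A − B = {15}
((B ∪ (A △ B)) − (A ∩ B)) ∪ (A − B) = {6, 13, 15}
|((B ∪ (A △ B)) − (A ∩ B)) ∪ (A − B)| = 3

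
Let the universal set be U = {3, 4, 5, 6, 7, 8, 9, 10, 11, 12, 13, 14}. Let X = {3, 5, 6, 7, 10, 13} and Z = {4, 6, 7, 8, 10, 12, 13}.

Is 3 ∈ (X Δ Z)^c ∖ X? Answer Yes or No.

3 ∈ X and 3 ∉ Z, so 3 ∈ X Δ Z
3 ∉ (X Δ Z)^c since 3 ∈ (X Δ Z)
3 ∉ (X Δ Z)^c and 3 ∈ X, so 3 ∉ (X Δ Z)^c ∖ X

No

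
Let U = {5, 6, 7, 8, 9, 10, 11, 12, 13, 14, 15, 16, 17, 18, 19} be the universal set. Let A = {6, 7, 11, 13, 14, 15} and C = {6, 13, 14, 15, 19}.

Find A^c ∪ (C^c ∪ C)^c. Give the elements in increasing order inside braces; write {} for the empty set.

A^c = {5, 8, 9, 10, 12, 16, 17, 18, 19}
C^c = {5, 7, 8, 9, 10, 11, 12, 16, 17, 18}
C^c ∪ C = {5, 6, 7, 8, 9, 10, 11, 12, 13, 14, 15, 16, 17, 18, 19}
(C^c ∪ C)^c = {}
A^c ∪ (C^c ∪ C)^c = {5, 8, 9, 10, 12, 16, 17, 18, 19}

{5, 8, 9, 10, 12, 16, 17, 18, 19}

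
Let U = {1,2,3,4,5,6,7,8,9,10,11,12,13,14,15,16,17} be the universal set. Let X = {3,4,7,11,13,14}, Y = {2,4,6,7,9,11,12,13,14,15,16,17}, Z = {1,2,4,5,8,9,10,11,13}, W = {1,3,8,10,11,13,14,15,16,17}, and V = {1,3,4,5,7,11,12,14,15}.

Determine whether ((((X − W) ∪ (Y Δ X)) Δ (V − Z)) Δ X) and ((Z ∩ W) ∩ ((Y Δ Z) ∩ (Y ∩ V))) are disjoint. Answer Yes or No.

Yes

X − W = {4,7}
Y Δ X = {2,3,6,9,12,15,16,17}
(X − W) ∪ (Y Δ X) = {2,3,4,6,7,9,12,15,16,17}
V − Z = {3,7,12,14,15}
((X − W) ∪ (Y Δ X)) Δ (V − Z) = {2,4,6,9,14,16,17}
(((X − W) ∪ (Y Δ X)) Δ (V − Z)) Δ X = {2,3,6,7,9,11,13,16,17}
Z ∩ W = {1,8,10,11,13}
Y Δ Z = {1,5,6,7,8,10,12,14,15,16,17}
Y ∩ V = {4,7,11,12,14,15}
(Y Δ Z) ∩ (Y ∩ V) = {7,12,14,15}
(Z ∩ W) ∩ ((Y Δ Z) ∩ (Y ∩ V)) = {}
{2,3,6,7,9,11,13,16,17} and {} share no elements.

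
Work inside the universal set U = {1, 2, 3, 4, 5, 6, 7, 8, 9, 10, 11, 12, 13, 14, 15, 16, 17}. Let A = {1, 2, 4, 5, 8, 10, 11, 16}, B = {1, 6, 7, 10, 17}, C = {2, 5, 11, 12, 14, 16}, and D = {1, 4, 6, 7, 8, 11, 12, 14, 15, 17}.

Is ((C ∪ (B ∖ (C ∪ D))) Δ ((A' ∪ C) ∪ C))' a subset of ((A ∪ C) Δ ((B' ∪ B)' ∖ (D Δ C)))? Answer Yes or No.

Yes

C ∪ D = {1, 2, 4, 5, 6, 7, 8, 11, 12, 14, 15, 16, 17}
B ∖ (C ∪ D) = {10}
C ∪ (B ∖ (C ∪ D)) = {2, 5, 10, 11, 12, 14, 16}
A' = {3, 6, 7, 9, 12, 13, 14, 15, 17}
A' ∪ C = {2, 3, 5, 6, 7, 9, 11, 12, 13, 14, 15, 16, 17}
(A' ∪ C) ∪ C = {2, 3, 5, 6, 7, 9, 11, 12, 13, 14, 15, 16, 17}
(C ∪ (B ∖ (C ∪ D))) Δ ((A' ∪ C) ∪ C) = {3, 6, 7, 9, 10, 13, 15, 17}
((C ∪ (B ∖ (C ∪ D))) Δ ((A' ∪ C) ∪ C))' = {1, 2, 4, 5, 8, 11, 12, 14, 16}
A ∪ C = {1, 2, 4, 5, 8, 10, 11, 12, 14, 16}
B' = {2, 3, 4, 5, 8, 9, 11, 12, 13, 14, 15, 16}
B' ∪ B = {1, 2, 3, 4, 5, 6, 7, 8, 9, 10, 11, 12, 13, 14, 15, 16, 17}
(B' ∪ B)' = {}
D Δ C = {1, 2, 4, 5, 6, 7, 8, 15, 16, 17}
(B' ∪ B)' ∖ (D Δ C) = {}
(A ∪ C) Δ ((B' ∪ B)' ∖ (D Δ C)) = {1, 2, 4, 5, 8, 10, 11, 12, 14, 16}
Every element of {1, 2, 4, 5, 8, 11, 12, 14, 16} is in {1, 2, 4, 5, 8, 10, 11, 12, 14, 16}, so ((C ∪ (B ∖ (C ∪ D))) Δ ((A' ∪ C) ∪ C))' ⊆ (A ∪ C) Δ ((B' ∪ B)' ∖ (D Δ C)).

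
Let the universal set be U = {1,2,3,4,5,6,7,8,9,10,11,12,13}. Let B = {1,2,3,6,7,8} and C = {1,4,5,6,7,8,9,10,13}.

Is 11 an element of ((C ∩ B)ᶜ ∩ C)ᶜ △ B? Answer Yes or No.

Yes

11 ∉ C and 11 ∉ B, so 11 ∉ C ∩ B
11 ∈ (C ∩ B)ᶜ since 11 ∉ (C ∩ B)
11 ∈ (C ∩ B)ᶜ and 11 ∉ C, so 11 ∉ (C ∩ B)ᶜ ∩ C
11 ∈ ((C ∩ B)ᶜ ∩ C)ᶜ since 11 ∉ ((C ∩ B)ᶜ ∩ C)
11 ∈ ((C ∩ B)ᶜ ∩ C)ᶜ and 11 ∉ B, so 11 ∈ ((C ∩ B)ᶜ ∩ C)ᶜ △ B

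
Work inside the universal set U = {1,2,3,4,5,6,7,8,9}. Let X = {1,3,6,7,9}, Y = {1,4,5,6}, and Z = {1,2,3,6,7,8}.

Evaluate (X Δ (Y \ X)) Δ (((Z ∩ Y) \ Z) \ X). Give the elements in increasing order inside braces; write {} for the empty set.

{1,3,4,5,6,7,9}

Y \ X = {4,5}
X Δ (Y \ X) = {1,3,4,5,6,7,9}
Z ∩ Y = {1,6}
(Z ∩ Y) \ Z = {}
((Z ∩ Y) \ Z) \ X = {}
(X Δ (Y \ X)) Δ (((Z ∩ Y) \ Z) \ X) = {1,3,4,5,6,7,9}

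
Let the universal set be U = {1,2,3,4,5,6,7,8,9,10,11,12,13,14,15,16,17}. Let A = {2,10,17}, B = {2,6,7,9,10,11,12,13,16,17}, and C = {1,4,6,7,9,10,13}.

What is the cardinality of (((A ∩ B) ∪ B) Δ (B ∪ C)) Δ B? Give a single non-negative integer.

A ∩ B = {2,10,17}
(A ∩ B) ∪ B = {2,6,7,9,10,11,12,13,16,17}
B ∪ C = {1,2,4,6,7,9,10,11,12,13,16,17}
((A ∩ B) ∪ B) Δ (B ∪ C) = {1,4}
(((A ∩ B) ∪ B) Δ (B ∪ C)) Δ B = {1,2,4,6,7,9,10,11,12,13,16,17}
|(((A ∩ B) ∪ B) Δ (B ∪ C)) Δ B| = 12

12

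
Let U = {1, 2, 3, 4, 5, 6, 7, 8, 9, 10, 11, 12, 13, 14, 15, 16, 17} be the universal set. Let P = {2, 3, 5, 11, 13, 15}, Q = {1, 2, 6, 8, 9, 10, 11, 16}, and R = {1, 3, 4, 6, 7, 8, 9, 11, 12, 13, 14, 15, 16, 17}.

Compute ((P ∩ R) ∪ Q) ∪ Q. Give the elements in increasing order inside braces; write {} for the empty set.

P ∩ R = {3, 11, 13, 15}
(P ∩ R) ∪ Q = {1, 2, 3, 6, 8, 9, 10, 11, 13, 15, 16}
((P ∩ R) ∪ Q) ∪ Q = {1, 2, 3, 6, 8, 9, 10, 11, 13, 15, 16}

{1, 2, 3, 6, 8, 9, 10, 11, 13, 15, 16}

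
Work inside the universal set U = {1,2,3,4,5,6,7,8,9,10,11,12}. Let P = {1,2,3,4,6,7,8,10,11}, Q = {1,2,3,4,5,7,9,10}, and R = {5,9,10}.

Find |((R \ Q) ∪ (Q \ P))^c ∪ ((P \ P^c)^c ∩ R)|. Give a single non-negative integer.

12

R \ Q = {}
Q \ P = {5,9}
(R \ Q) ∪ (Q \ P) = {5,9}
((R \ Q) ∪ (Q \ P))^c = {1,2,3,4,6,7,8,10,11,12}
P^c = {5,9,12}
P \ P^c = {1,2,3,4,6,7,8,10,11}
(P \ P^c)^c = {5,9,12}
(P \ P^c)^c ∩ R = {5,9}
((R \ Q) ∪ (Q \ P))^c ∪ ((P \ P^c)^c ∩ R) = {1,2,3,4,5,6,7,8,9,10,11,12}
|((R \ Q) ∪ (Q \ P))^c ∪ ((P \ P^c)^c ∩ R)| = 12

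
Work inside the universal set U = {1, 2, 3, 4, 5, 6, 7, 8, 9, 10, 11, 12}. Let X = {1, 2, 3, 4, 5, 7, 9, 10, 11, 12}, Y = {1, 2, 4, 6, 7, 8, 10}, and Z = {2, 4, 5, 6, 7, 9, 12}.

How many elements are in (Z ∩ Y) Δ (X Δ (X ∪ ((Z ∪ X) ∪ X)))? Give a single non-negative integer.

3

Z ∩ Y = {2, 4, 6, 7}
Z ∪ X = {1, 2, 3, 4, 5, 6, 7, 9, 10, 11, 12}
(Z ∪ X) ∪ X = {1, 2, 3, 4, 5, 6, 7, 9, 10, 11, 12}
X ∪ ((Z ∪ X) ∪ X) = {1, 2, 3, 4, 5, 6, 7, 9, 10, 11, 12}
X Δ (X ∪ ((Z ∪ X) ∪ X)) = {6}
(Z ∩ Y) Δ (X Δ (X ∪ ((Z ∪ X) ∪ X))) = {2, 4, 7}
|(Z ∩ Y) Δ (X Δ (X ∪ ((Z ∪ X) ∪ X)))| = 3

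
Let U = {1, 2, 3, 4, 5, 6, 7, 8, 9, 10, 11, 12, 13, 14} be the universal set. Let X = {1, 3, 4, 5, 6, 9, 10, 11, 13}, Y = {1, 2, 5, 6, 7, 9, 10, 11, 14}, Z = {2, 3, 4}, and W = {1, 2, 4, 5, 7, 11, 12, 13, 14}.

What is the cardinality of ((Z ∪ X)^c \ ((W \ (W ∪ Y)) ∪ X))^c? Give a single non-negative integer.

Z ∪ X = {1, 2, 3, 4, 5, 6, 9, 10, 11, 13}
(Z ∪ X)^c = {7, 8, 12, 14}
W ∪ Y = {1, 2, 4, 5, 6, 7, 9, 10, 11, 12, 13, 14}
W \ (W ∪ Y) = {}
(W \ (W ∪ Y)) ∪ X = {1, 3, 4, 5, 6, 9, 10, 11, 13}
(Z ∪ X)^c \ ((W \ (W ∪ Y)) ∪ X) = {7, 8, 12, 14}
((Z ∪ X)^c \ ((W \ (W ∪ Y)) ∪ X))^c = {1, 2, 3, 4, 5, 6, 9, 10, 11, 13}
|((Z ∪ X)^c \ ((W \ (W ∪ Y)) ∪ X))^c| = 10

10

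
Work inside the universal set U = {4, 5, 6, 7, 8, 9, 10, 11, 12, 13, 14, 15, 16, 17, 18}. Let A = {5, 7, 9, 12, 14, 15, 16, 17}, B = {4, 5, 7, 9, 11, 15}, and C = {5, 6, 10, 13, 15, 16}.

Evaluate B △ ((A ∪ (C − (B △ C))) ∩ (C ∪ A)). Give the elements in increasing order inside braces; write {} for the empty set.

{4, 11, 12, 14, 16, 17}

B △ C = {4, 6, 7, 9, 10, 11, 13, 16}
C − (B △ C) = {5, 15}
A ∪ (C − (B △ C)) = {5, 7, 9, 12, 14, 15, 16, 17}
C ∪ A = {5, 6, 7, 9, 10, 12, 13, 14, 15, 16, 17}
(A ∪ (C − (B △ C))) ∩ (C ∪ A) = {5, 7, 9, 12, 14, 15, 16, 17}
B △ ((A ∪ (C − (B △ C))) ∩ (C ∪ A)) = {4, 11, 12, 14, 16, 17}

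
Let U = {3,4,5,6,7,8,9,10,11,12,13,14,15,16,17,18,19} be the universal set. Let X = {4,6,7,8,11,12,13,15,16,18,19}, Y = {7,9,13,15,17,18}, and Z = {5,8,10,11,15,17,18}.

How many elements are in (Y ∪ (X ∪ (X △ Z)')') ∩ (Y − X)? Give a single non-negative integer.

2

X △ Z = {4,5,6,7,10,12,13,16,17,19}
(X △ Z)' = {3,8,9,11,14,15,18}
X ∪ (X △ Z)' = {3,4,6,7,8,9,11,12,13,14,15,16,18,19}
(X ∪ (X △ Z)')' = {5,10,17}
Y ∪ (X ∪ (X △ Z)')' = {5,7,9,10,13,15,17,18}
Y − X = {9,17}
(Y ∪ (X ∪ (X △ Z)')') ∩ (Y − X) = {9,17}
|(Y ∪ (X ∪ (X △ Z)')') ∩ (Y − X)| = 2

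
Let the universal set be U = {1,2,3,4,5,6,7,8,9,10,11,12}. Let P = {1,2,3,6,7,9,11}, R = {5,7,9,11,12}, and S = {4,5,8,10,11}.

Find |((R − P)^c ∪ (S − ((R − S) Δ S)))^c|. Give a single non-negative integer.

R − P = {5,12}
(R − P)^c = {1,2,3,4,6,7,8,9,10,11}
R − S = {7,9,12}
(R − S) Δ S = {4,5,7,8,9,10,11,12}
S − ((R − S) Δ S) = {}
(R − P)^c ∪ (S − ((R − S) Δ S)) = {1,2,3,4,6,7,8,9,10,11}
((R − P)^c ∪ (S − ((R − S) Δ S)))^c = {5,12}
|((R − P)^c ∪ (S − ((R − S) Δ S)))^c| = 2

2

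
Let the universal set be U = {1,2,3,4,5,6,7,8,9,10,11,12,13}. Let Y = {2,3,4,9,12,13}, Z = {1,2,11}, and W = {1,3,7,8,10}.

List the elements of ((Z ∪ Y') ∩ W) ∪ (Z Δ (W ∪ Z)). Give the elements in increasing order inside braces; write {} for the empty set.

{1,3,7,8,10}

Y' = {1,5,6,7,8,10,11}
Z ∪ Y' = {1,2,5,6,7,8,10,11}
(Z ∪ Y') ∩ W = {1,7,8,10}
W ∪ Z = {1,2,3,7,8,10,11}
Z Δ (W ∪ Z) = {3,7,8,10}
((Z ∪ Y') ∩ W) ∪ (Z Δ (W ∪ Z)) = {1,3,7,8,10}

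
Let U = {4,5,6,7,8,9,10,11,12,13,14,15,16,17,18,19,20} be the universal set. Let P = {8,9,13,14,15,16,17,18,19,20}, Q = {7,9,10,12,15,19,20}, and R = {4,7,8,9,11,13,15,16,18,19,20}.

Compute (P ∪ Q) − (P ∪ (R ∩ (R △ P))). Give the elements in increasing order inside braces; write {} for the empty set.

P ∪ Q = {7,8,9,10,12,13,14,15,16,17,18,19,20}
R △ P = {4,7,11,14,17}
R ∩ (R △ P) = {4,7,11}
P ∪ (R ∩ (R △ P)) = {4,7,8,9,11,13,14,15,16,17,18,19,20}
(P ∪ Q) − (P ∪ (R ∩ (R △ P))) = {10,12}

{10,12}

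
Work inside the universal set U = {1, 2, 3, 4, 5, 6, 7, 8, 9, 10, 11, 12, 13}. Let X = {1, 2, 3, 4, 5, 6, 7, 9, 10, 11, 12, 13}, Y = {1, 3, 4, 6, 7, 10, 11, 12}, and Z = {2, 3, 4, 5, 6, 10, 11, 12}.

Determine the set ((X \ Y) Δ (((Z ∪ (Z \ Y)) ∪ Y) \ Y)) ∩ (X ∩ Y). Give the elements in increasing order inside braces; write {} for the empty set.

X \ Y = {2, 5, 9, 13}
Z \ Y = {2, 5}
Z ∪ (Z \ Y) = {2, 3, 4, 5, 6, 10, 11, 12}
(Z ∪ (Z \ Y)) ∪ Y = {1, 2, 3, 4, 5, 6, 7, 10, 11, 12}
((Z ∪ (Z \ Y)) ∪ Y) \ Y = {2, 5}
(X \ Y) Δ (((Z ∪ (Z \ Y)) ∪ Y) \ Y) = {9, 13}
X ∩ Y = {1, 3, 4, 6, 7, 10, 11, 12}
((X \ Y) Δ (((Z ∪ (Z \ Y)) ∪ Y) \ Y)) ∩ (X ∩ Y) = {}

{}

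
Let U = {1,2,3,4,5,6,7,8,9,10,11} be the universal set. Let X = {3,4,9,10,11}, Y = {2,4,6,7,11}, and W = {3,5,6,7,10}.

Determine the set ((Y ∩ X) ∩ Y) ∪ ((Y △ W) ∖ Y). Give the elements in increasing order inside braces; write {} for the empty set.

{3,4,5,10,11}

Y ∩ X = {4,11}
(Y ∩ X) ∩ Y = {4,11}
Y △ W = {2,3,4,5,10,11}
(Y △ W) ∖ Y = {3,5,10}
((Y ∩ X) ∩ Y) ∪ ((Y △ W) ∖ Y) = {3,4,5,10,11}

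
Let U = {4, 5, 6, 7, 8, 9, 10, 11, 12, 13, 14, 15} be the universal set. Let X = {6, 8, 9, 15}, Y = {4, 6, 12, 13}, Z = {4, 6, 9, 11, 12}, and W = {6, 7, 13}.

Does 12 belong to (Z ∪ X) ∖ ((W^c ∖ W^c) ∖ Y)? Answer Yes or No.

12 ∈ Z and 12 ∉ X, so 12 ∈ Z ∪ X
12 ∉ W, so 12 ∈ W^c
12 ∉ W, so 12 ∈ W^c
12 ∈ W^c and 12 ∈ W^c, so 12 ∉ W^c ∖ W^c
12 ∉ (W^c ∖ W^c) and 12 ∈ Y, so 12 ∉ (W^c ∖ W^c) ∖ Y
12 ∈ (Z ∪ X) and 12 ∉ ((W^c ∖ W^c) ∖ Y), so 12 ∈ (Z ∪ X) ∖ ((W^c ∖ W^c) ∖ Y)

Yes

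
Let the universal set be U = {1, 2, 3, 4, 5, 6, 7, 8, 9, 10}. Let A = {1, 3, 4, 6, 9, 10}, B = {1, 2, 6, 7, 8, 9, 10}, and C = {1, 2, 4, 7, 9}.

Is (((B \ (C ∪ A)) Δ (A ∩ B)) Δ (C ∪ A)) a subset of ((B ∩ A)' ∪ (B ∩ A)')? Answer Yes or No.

C ∪ A = {1, 2, 3, 4, 6, 7, 9, 10}
B \ (C ∪ A) = {8}
A ∩ B = {1, 6, 9, 10}
(B \ (C ∪ A)) Δ (A ∩ B) = {1, 6, 8, 9, 10}
((B \ (C ∪ A)) Δ (A ∩ B)) Δ (C ∪ A) = {2, 3, 4, 7, 8}
B ∩ A = {1, 6, 9, 10}
(B ∩ A)' = {2, 3, 4, 5, 7, 8}
(B ∩ A)' ∪ (B ∩ A)' = {2, 3, 4, 5, 7, 8}
Every element of {2, 3, 4, 7, 8} is in {2, 3, 4, 5, 7, 8}, so ((B \ (C ∪ A)) Δ (A ∩ B)) Δ (C ∪ A) ⊆ (B ∩ A)' ∪ (B ∩ A)'.

Yes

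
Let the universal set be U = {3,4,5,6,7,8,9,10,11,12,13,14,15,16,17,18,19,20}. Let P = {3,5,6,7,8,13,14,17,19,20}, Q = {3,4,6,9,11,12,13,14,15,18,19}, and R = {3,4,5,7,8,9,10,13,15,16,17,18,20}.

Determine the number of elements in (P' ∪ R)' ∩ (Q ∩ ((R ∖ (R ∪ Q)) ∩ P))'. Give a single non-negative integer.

3

P' = {4,9,10,11,12,15,16,18}
P' ∪ R = {3,4,5,7,8,9,10,11,12,13,15,16,17,18,20}
(P' ∪ R)' = {6,14,19}
R ∪ Q = {3,4,5,6,7,8,9,10,11,12,13,14,15,16,17,18,19,20}
R ∖ (R ∪ Q) = {}
(R ∖ (R ∪ Q)) ∩ P = {}
Q ∩ ((R ∖ (R ∪ Q)) ∩ P) = {}
(Q ∩ ((R ∖ (R ∪ Q)) ∩ P))' = {3,4,5,6,7,8,9,10,11,12,13,14,15,16,17,18,19,20}
(P' ∪ R)' ∩ (Q ∩ ((R ∖ (R ∪ Q)) ∩ P))' = {6,14,19}
|(P' ∪ R)' ∩ (Q ∩ ((R ∖ (R ∪ Q)) ∩ P))'| = 3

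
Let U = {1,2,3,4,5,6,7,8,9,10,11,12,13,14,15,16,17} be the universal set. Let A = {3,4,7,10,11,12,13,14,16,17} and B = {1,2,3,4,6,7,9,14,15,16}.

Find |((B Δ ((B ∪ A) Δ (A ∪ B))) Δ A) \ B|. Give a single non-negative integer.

B ∪ A = {1,2,3,4,6,7,9,10,11,12,13,14,15,16,17}
A ∪ B = {1,2,3,4,6,7,9,10,11,12,13,14,15,16,17}
(B ∪ A) Δ (A ∪ B) = {}
B Δ ((B ∪ A) Δ (A ∪ B)) = {1,2,3,4,6,7,9,14,15,16}
(B Δ ((B ∪ A) Δ (A ∪ B))) Δ A = {1,2,6,9,10,11,12,13,15,17}
((B Δ ((B ∪ A) Δ (A ∪ B))) Δ A) \ B = {10,11,12,13,17}
|((B Δ ((B ∪ A) Δ (A ∪ B))) Δ A) \ B| = 5

5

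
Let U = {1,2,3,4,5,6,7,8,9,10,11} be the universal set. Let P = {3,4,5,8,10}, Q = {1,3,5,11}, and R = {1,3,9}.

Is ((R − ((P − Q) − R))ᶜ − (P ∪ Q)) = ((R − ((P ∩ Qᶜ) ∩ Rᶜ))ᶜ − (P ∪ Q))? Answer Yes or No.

P − Q = {4,8,10}
(P − Q) − R = {4,8,10}
R − ((P − Q) − R) = {1,3,9}
(R − ((P − Q) − R))ᶜ = {2,4,5,6,7,8,10,11}
P ∪ Q = {1,3,4,5,8,10,11}
(R − ((P − Q) − R))ᶜ − (P ∪ Q) = {2,6,7}
Qᶜ = {2,4,6,7,8,9,10}
P ∩ Qᶜ = {4,8,10}
Rᶜ = {2,4,5,6,7,8,10,11}
(P ∩ Qᶜ) ∩ Rᶜ = {4,8,10}
R − ((P ∩ Qᶜ) ∩ Rᶜ) = {1,3,9}
(R − ((P ∩ Qᶜ) ∩ Rᶜ))ᶜ = {2,4,5,6,7,8,10,11}
(R − ((P ∩ Qᶜ) ∩ Rᶜ))ᶜ − (P ∪ Q) = {2,6,7}
Both equal {2,6,7}, so (R − ((P − Q) − R))ᶜ − (P ∪ Q) = (R − ((P ∩ Qᶜ) ∩ Rᶜ))ᶜ − (P ∪ Q).

Yes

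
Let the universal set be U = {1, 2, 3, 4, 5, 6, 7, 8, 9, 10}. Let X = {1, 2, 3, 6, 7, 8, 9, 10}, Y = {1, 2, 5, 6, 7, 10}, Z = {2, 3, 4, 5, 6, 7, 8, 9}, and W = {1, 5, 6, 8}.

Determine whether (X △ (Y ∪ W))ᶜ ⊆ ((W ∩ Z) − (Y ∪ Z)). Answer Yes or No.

Y ∪ W = {1, 2, 5, 6, 7, 8, 10}
X △ (Y ∪ W) = {3, 5, 9}
(X △ (Y ∪ W))ᶜ = {1, 2, 4, 6, 7, 8, 10}
W ∩ Z = {5, 6, 8}
Y ∪ Z = {1, 2, 3, 4, 5, 6, 7, 8, 9, 10}
(W ∩ Z) − (Y ∪ Z) = {}
1 ∈ (X △ (Y ∪ W))ᶜ but 1 ∉ (W ∩ Z) − (Y ∪ Z), so the inclusion fails.

No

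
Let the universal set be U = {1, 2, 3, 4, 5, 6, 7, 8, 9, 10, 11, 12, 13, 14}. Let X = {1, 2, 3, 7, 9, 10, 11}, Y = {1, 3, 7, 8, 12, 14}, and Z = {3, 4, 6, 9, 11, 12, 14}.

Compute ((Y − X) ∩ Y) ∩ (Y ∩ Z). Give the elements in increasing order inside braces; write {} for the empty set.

Y − X = {8, 12, 14}
(Y − X) ∩ Y = {8, 12, 14}
Y ∩ Z = {3, 12, 14}
((Y − X) ∩ Y) ∩ (Y ∩ Z) = {12, 14}

{12, 14}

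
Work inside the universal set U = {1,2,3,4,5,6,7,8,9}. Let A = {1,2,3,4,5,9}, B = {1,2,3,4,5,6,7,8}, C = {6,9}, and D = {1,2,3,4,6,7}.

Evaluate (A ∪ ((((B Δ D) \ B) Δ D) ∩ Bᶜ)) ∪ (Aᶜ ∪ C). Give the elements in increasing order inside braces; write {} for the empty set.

B Δ D = {5,8}
(B Δ D) \ B = {}
((B Δ D) \ B) Δ D = {1,2,3,4,6,7}
Bᶜ = {9}
(((B Δ D) \ B) Δ D) ∩ Bᶜ = {}
A ∪ ((((B Δ D) \ B) Δ D) ∩ Bᶜ) = {1,2,3,4,5,9}
Aᶜ = {6,7,8}
Aᶜ ∪ C = {6,7,8,9}
(A ∪ ((((B Δ D) \ B) Δ D) ∩ Bᶜ)) ∪ (Aᶜ ∪ C) = {1,2,3,4,5,6,7,8,9}

{1,2,3,4,5,6,7,8,9}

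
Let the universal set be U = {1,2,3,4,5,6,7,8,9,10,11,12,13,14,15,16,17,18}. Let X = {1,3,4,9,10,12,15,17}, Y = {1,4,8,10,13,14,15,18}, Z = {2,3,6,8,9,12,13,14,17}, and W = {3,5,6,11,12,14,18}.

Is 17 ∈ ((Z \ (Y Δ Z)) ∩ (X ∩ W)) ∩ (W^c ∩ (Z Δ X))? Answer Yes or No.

17 ∉ Y and 17 ∈ Z, so 17 ∈ Y Δ Z
17 ∈ Z and 17 ∈ (Y Δ Z), so 17 ∉ Z \ (Y Δ Z)
17 ∈ X and 17 ∉ W, so 17 ∉ X ∩ W
17 ∉ (Z \ (Y Δ Z)) and 17 ∉ (X ∩ W), so 17 ∉ (Z \ (Y Δ Z)) ∩ (X ∩ W)
17 ∉ W, so 17 ∈ W^c
17 ∈ Z and 17 ∈ X, so 17 ∉ Z Δ X
17 ∈ W^c and 17 ∉ (Z Δ X), so 17 ∉ W^c ∩ (Z Δ X)
17 ∉ ((Z \ (Y Δ Z)) ∩ (X ∩ W)) and 17 ∉ (W^c ∩ (Z Δ X)), so 17 ∉ ((Z \ (Y Δ Z)) ∩ (X ∩ W)) ∩ (W^c ∩ (Z Δ X))

No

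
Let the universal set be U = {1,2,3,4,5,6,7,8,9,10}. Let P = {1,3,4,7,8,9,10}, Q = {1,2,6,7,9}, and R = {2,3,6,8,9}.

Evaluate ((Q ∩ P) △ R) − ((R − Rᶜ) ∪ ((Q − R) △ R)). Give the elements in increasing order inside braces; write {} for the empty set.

{}

Q ∩ P = {1,7,9}
(Q ∩ P) △ R = {1,2,3,6,7,8}
Rᶜ = {1,4,5,7,10}
R − Rᶜ = {2,3,6,8,9}
Q − R = {1,7}
(Q − R) △ R = {1,2,3,6,7,8,9}
(R − Rᶜ) ∪ ((Q − R) △ R) = {1,2,3,6,7,8,9}
((Q ∩ P) △ R) − ((R − Rᶜ) ∪ ((Q − R) △ R)) = {}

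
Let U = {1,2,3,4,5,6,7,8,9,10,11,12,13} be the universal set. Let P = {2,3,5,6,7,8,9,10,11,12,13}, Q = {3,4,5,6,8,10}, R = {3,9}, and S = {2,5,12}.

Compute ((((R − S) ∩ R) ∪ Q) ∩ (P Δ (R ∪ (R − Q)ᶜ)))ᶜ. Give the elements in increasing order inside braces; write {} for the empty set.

R − S = {3,9}
(R − S) ∩ R = {3,9}
((R − S) ∩ R) ∪ Q = {3,4,5,6,8,9,10}
R − Q = {9}
(R − Q)ᶜ = {1,2,3,4,5,6,7,8,10,11,12,13}
R ∪ (R − Q)ᶜ = {1,2,3,4,5,6,7,8,9,10,11,12,13}
P Δ (R ∪ (R − Q)ᶜ) = {1,4}
(((R − S) ∩ R) ∪ Q) ∩ (P Δ (R ∪ (R − Q)ᶜ)) = {4}
((((R − S) ∩ R) ∪ Q) ∩ (P Δ (R ∪ (R − Q)ᶜ)))ᶜ = {1,2,3,5,6,7,8,9,10,11,12,13}

{1,2,3,5,6,7,8,9,10,11,12,13}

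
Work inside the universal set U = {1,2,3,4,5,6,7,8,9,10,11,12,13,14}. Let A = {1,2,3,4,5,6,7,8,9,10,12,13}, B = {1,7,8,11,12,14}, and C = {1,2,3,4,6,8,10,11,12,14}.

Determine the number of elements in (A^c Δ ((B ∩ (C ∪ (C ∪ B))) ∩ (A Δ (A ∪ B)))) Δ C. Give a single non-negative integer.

A^c = {11,14}
C ∪ B = {1,2,3,4,6,7,8,10,11,12,14}
C ∪ (C ∪ B) = {1,2,3,4,6,7,8,10,11,12,14}
B ∩ (C ∪ (C ∪ B)) = {1,7,8,11,12,14}
A ∪ B = {1,2,3,4,5,6,7,8,9,10,11,12,13,14}
A Δ (A ∪ B) = {11,14}
(B ∩ (C ∪ (C ∪ B))) ∩ (A Δ (A ∪ B)) = {11,14}
A^c Δ ((B ∩ (C ∪ (C ∪ B))) ∩ (A Δ (A ∪ B))) = {}
(A^c Δ ((B ∩ (C ∪ (C ∪ B))) ∩ (A Δ (A ∪ B)))) Δ C = {1,2,3,4,6,8,10,11,12,14}
|(A^c Δ ((B ∩ (C ∪ (C ∪ B))) ∩ (A Δ (A ∪ B)))) Δ C| = 10

10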